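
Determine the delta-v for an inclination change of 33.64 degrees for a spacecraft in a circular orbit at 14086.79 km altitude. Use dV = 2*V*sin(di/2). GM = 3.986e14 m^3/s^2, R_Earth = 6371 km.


r = 20457.7900 km = 2.045779e+07 m
V = sqrt(mu/r) = 4414.0707 m/s
di = 33.64 deg = 0.5871288 rad
dV = 2*V*sin(di/2) = 2*4414.0707*sin(0.2935644)
dV = 2554.5635 m/s = 2.5546 km/s

2.5546 km/s


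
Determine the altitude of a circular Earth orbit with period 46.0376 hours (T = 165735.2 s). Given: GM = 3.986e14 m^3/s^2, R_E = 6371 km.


T = 165735.2 s
r = (mu*T^2/(4*pi^2))^(1/3) = (3.986e14 * 165735.2^2 / (4*pi^2))^(1/3)
r = 6.5213227e+07 m = 65213.2269 km
alt = r - R_E = 65213.2269 - 6371 = 58842.2269 km

58842.2269 km


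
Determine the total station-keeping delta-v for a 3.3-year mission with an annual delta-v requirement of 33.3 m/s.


dV = rate * years = 33.3 * 3.3
dV = 109.8900 m/s

109.8900 m/s


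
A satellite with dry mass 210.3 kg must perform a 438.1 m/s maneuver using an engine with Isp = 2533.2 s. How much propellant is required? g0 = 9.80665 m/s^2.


ve = Isp * g0 = 2533.2 * 9.80665 = 24842.205780 m/s
mass ratio = exp(dv/ve) = exp(438.1/24842.205780) = 1.01779173
m_prop = m_dry * (mr - 1) = 210.3 * (1.01779173 - 1)
m_prop = 3.7416 kg

3.7416 kg


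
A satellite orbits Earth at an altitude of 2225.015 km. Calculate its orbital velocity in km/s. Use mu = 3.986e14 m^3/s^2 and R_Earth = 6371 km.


r = R_E + alt = 6371.0 + 2225.015 = 8596.0150 km = 8.596015e+06 m
v = sqrt(mu/r) = sqrt(3.986e14 / 8.596015e+06) = 6809.5759 m/s = 6.8096 km/s

6.8096 km/s


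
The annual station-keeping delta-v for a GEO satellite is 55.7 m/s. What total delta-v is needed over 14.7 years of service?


dV = rate * years = 55.7 * 14.7
dV = 818.7900 m/s

818.7900 m/s


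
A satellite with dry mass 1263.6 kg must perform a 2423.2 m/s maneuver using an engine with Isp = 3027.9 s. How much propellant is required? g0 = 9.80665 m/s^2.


ve = Isp * g0 = 3027.9 * 9.80665 = 29693.555535 m/s
mass ratio = exp(dv/ve) = exp(2423.2/29693.555535) = 1.08502924
m_prop = m_dry * (mr - 1) = 1263.6 * (1.08502924 - 1)
m_prop = 107.4429 kg

107.4429 kg


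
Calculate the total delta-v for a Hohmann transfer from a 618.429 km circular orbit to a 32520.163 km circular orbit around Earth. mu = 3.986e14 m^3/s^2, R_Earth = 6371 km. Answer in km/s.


r1 = 6989.4290 km = 6.989429e+06 m
r2 = 38891.1630 km = 3.8891163e+07 m
dv1 = sqrt(mu/r1)*(sqrt(2*r2/(r1+r2)) - 1) = 2280.9685 m/s
dv2 = sqrt(mu/r2)*(1 - sqrt(2*r1/(r1+r2))) = 1434.3101 m/s
total dv = |dv1| + |dv2| = 2280.9685 + 1434.3101 = 3715.2786 m/s = 3.7153 km/s

3.7153 km/s


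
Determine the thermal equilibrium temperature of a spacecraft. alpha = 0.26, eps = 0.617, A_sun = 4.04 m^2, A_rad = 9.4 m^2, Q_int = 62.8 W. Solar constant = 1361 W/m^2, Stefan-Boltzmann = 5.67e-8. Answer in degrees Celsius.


Numerator = alpha*S*A_sun + Q_int = 0.26*1361*4.04 + 62.8 = 1492.3944 W
Denominator = eps*sigma*A_rad = 0.617*5.67e-8*9.4 = 3.2884866e-07 W/K^4
T^4 = 4.5382408e+09 K^4
T = 259.5505 K = -13.5995 C

-13.5995 degrees Celsius


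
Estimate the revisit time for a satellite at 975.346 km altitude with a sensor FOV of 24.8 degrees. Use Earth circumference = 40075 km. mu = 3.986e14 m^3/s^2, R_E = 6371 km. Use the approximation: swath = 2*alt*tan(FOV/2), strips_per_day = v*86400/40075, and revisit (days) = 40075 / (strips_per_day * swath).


swath = 2*975.346*tan(0.2164208) = 428.8875 km
v = sqrt(mu/r) = 7366.0211 m/s = 7.3660 km/s
strips/day = v*86400/40075 = 7.3660*86400/40075 = 15.8808
coverage/day = strips * swath = 15.8808 * 428.8875 = 6811.0883 km
revisit = 40075 / 6811.0883 = 5.8838 days

5.8838 days


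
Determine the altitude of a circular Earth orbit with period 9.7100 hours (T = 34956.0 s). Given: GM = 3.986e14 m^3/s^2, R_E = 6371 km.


T = 34956.0 s
r = (mu*T^2/(4*pi^2))^(1/3) = (3.986e14 * 34956.0^2 / (4*pi^2))^(1/3)
r = 2.3106828e+07 m = 23106.8284 km
alt = r - R_E = 23106.8284 - 6371 = 16735.8284 km

16735.8284 km


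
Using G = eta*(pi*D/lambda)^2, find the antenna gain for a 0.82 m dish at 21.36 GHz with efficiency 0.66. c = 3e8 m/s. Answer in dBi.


lambda = c/f = 3e8 / 2.136e+10 = 0.01404494 m
G = eta*(pi*D/lambda)^2 = 0.66*(pi*0.82/0.01404494)^2
G = 22204.0079 (linear)
G = 10*log10(22204.0079) = 43.4643 dBi

43.4643 dBi


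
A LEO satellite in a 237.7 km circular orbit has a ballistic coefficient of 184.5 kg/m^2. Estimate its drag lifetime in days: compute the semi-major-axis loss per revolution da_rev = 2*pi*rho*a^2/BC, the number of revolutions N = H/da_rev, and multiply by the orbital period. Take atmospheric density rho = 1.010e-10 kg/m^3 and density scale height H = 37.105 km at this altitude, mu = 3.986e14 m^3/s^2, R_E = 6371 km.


a = R_E + alt = 6608.7000 km = 6.6087e+06 m
da_rev = 2*pi*rho*a^2/BC = 2*pi*1.010e-10*(6.6087e+06)^2/184.5 = 150.223179 m per revolution
N = H/da_rev = 37105.0000 m / 150.223179 m = 246.9992 revolutions
P = 2*pi*sqrt(a^3/mu) = 5346.6934 s
lifetime = N*P = 246.9992 * 5346.6934 = 1.3206288e+06 s = 15.2851 days

15.2851 days


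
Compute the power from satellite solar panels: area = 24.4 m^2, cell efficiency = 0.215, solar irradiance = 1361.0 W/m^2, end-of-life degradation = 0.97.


P = area * eta * S * degradation
P = 24.4 * 0.215 * 1361.0 * 0.97
P = 6925.6118 W

6925.6118 W


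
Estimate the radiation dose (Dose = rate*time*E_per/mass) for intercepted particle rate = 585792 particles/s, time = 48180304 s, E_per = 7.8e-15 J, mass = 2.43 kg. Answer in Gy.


Total energy deposited = rate * time * E_per
  = 585792 * 48180304 * 7.8e-15 = 0.2201444 J
Dose = E_total / mass = 0.2201444 / 2.43
Dose = 0.09059439 Gy

0.0906 Gy


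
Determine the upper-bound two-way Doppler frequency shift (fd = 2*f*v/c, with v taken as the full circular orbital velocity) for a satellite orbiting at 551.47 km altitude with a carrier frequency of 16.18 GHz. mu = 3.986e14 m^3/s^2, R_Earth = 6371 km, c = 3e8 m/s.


r = 6.92247e+06 m
v = sqrt(mu/r) = 7588.1884 m/s (worst-case radial velocity)
f = 16.18 GHz = 1.618e+10 Hz
fd = 2*f*v/c = 2*1.618e+10*7588.1884/3.0e+08
fd = 818512.5906 Hz

818512.5906 Hz


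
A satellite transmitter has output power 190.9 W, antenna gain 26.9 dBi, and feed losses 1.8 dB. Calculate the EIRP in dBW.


Pt = 190.9 W = 22.8081 dBW
EIRP = Pt_dBW + Gt - losses = 22.8081 + 26.9 - 1.8 = 47.9081 dBW

47.9081 dBW


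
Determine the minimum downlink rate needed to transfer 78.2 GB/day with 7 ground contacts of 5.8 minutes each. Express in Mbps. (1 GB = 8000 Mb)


total contact time = 7 * 5.8 * 60 = 2436.0000 s
data = 78.2 GB = 625600.0000 Mb
rate = 625600.0000 / 2436.0000 = 256.8144 Mbps

256.8144 Mbps


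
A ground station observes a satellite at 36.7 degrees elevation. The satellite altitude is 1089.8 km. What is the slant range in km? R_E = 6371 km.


h = 1089.8 km, el = 36.7 deg
d = -R_E*sin(el) + sqrt((R_E*sin(el))^2 + 2*R_E*h + h^2)
d = -6371.0000*sin(0.6405358) + sqrt((6371.0000*0.5976251)^2 + 2*6371.0000*1089.8 + 1089.8^2)
d = 1630.4270 km

1630.4270 km


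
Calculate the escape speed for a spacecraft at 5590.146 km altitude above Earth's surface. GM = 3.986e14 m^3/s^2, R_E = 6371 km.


r = 6371.0 + 5590.146 = 11961.1460 km = 1.1961146e+07 m
v_esc = sqrt(2*mu/r) = sqrt(2*3.986e14 / 1.1961146e+07)
v_esc = 8163.8920 m/s = 8.1639 km/s

8.1639 km/s


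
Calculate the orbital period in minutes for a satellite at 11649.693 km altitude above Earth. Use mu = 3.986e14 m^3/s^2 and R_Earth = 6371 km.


r = 18020.6930 km = 1.8020693e+07 m
T = 2*pi*sqrt(r^3/mu) = 2*pi*sqrt(5.8521367e+21 / 3.986e14)
T = 24075.1196 s = 401.2520 min

401.2520 minutes


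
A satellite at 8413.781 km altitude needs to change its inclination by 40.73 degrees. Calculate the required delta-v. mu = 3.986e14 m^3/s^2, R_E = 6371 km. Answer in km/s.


r = 14784.7810 km = 1.4784781e+07 m
V = sqrt(mu/r) = 5192.3170 m/s
di = 40.73 deg = 0.7108726 rad
dV = 2*V*sin(di/2) = 2*5192.3170*sin(0.3554363)
dV = 3613.8467 m/s = 3.6138 km/s

3.6138 km/s


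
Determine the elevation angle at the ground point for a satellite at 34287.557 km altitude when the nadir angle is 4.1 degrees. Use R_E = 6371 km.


r = R_E + alt = 40658.5570 km
Law of sines in the satellite / Earth-center / ground-point triangle:
  sin(nadir)/R_E = sin(90 + el)/r  =>  cos(el) = (r/R_E)*sin(nadir)
cos(el) = (40658.5570 / 6371.0000) * sin(4.1 deg) = 0.4562836
el = arccos(0.4562836) = 62.8524 deg
(Earth-central angle = 90 - nadir - el = 23.0476 deg)

62.8524 degrees


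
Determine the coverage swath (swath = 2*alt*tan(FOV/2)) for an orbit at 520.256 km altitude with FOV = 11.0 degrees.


FOV = 11.0 deg = 0.1919862 rad
swath = 2 * alt * tan(FOV/2) = 2 * 520.256 * tan(0.09599311)
swath = 2 * 520.256 * 0.09628905
swath = 100.1899 km

100.1899 km


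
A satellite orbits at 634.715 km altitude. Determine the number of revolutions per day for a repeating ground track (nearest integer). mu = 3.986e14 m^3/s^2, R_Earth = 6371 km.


r = 7.005715e+06 m
T = 2*pi*sqrt(r^3/mu) = 5835.6592 s = 97.2610 min
revs/day = 1440 / 97.2610 = 14.8055
Rounded: 15 revolutions per day

15 revolutions per day


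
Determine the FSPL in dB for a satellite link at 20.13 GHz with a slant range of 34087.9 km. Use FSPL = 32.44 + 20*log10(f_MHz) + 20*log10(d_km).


f = 20.13 GHz = 20130.0000 MHz
d = 34087.9 km
FSPL = 32.44 + 20*log10(20130.0000) + 20*log10(34087.9)
FSPL = 32.44 + 86.0769 + 90.6520
FSPL = 209.1689 dB

209.1689 dB


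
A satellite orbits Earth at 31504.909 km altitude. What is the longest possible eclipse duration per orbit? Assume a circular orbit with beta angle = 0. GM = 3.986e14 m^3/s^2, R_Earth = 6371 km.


r = 37875.9090 km
T = 1222.6568 min
Eclipse fraction = arcsin(R_E/r)/pi = arcsin(6371.0000/37875.9090)/pi
= arcsin(0.1682072)/pi = 0.05379776
Eclipse duration = 0.05379776 * 1222.6568 = 65.7762 min

65.7762 minutes


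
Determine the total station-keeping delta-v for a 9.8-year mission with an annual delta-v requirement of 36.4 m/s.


dV = rate * years = 36.4 * 9.8
dV = 356.7200 m/s

356.7200 m/s


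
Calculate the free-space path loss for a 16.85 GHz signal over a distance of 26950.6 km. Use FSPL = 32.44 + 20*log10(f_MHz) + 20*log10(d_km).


f = 16.85 GHz = 16850.0000 MHz
d = 26950.6 km
FSPL = 32.44 + 20*log10(16850.0000) + 20*log10(26950.6)
FSPL = 32.44 + 84.5320 + 88.6114
FSPL = 205.5834 dB

205.5834 dB


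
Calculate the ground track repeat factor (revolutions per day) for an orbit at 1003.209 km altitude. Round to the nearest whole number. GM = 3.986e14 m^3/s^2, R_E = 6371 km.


r = 7.374209e+06 m
T = 2*pi*sqrt(r^3/mu) = 6302.0869 s = 105.0348 min
revs/day = 1440 / 105.0348 = 13.7097
Rounded: 14 revolutions per day

14 revolutions per day


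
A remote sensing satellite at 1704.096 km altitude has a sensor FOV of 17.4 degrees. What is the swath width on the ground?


FOV = 17.4 deg = 0.3036873 rad
swath = 2 * alt * tan(FOV/2) = 2 * 1704.096 * tan(0.1518436)
swath = 2 * 1704.096 * 0.1530215
swath = 521.5267 km

521.5267 km


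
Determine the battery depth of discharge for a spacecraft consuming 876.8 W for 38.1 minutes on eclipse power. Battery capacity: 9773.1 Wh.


E_used = P * t / 60 = 876.8 * 38.1 / 60 = 556.7680 Wh
DOD = E_used / E_total * 100 = 556.7680 / 9773.1 * 100
DOD = 5.6969 %

5.6969 %


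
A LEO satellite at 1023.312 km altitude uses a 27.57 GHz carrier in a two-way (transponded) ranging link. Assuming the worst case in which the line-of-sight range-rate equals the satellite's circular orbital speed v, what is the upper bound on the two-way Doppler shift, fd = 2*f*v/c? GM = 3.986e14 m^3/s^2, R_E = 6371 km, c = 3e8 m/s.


r = 7.394312e+06 m
v = sqrt(mu/r) = 7342.0910 m/s (worst-case radial velocity)
f = 27.57 GHz = 2.757e+10 Hz
fd = 2*f*v/c = 2*2.757e+10*7342.0910/3.0e+08
fd = 1.3494763e+06 Hz

1.3495e+06 Hz


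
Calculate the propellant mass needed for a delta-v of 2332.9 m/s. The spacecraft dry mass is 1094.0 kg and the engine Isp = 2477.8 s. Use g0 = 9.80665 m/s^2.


ve = Isp * g0 = 2477.8 * 9.80665 = 24298.917370 m/s
mass ratio = exp(dv/ve) = exp(2332.9/24298.917370) = 1.10076830
m_prop = m_dry * (mr - 1) = 1094.0 * (1.10076830 - 1)
m_prop = 110.2405 kg

110.2405 kg


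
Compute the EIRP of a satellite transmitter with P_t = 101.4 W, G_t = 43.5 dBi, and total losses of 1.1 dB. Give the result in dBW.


Pt = 101.4 W = 20.0604 dBW
EIRP = Pt_dBW + Gt - losses = 20.0604 + 43.5 - 1.1 = 62.4604 dBW

62.4604 dBW


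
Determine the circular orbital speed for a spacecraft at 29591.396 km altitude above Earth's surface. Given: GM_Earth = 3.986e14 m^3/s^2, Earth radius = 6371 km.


r = R_E + alt = 6371.0 + 29591.396 = 35962.3960 km = 3.5962396e+07 m
v = sqrt(mu/r) = sqrt(3.986e14 / 3.5962396e+07) = 3329.2341 m/s = 3.3292 km/s

3.3292 km/s


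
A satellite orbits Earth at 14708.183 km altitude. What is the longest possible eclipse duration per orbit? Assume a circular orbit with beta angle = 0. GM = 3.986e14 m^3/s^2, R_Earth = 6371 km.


r = 21079.1830 km
T = 507.6222 min
Eclipse fraction = arcsin(R_E/r)/pi = arcsin(6371.0000/21079.1830)/pi
= arcsin(0.3022413)/pi = 0.09773484
Eclipse duration = 0.09773484 * 507.6222 = 49.6124 min

49.6124 minutes


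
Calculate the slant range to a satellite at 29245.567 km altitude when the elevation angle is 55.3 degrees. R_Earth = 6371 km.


h = 29245.567 km, el = 55.3 deg
d = -R_E*sin(el) + sqrt((R_E*sin(el))^2 + 2*R_E*h + h^2)
d = -6371.0000*sin(0.9651671) + sqrt((6371.0000*0.822144)^2 + 2*6371.0000*29245.567 + 29245.567^2)
d = 30193.5412 km

30193.5412 km


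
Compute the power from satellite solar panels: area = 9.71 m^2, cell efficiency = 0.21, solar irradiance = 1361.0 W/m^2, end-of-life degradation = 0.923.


P = area * eta * S * degradation
P = 9.71 * 0.21 * 1361.0 * 0.923
P = 2561.5235 W

2561.5235 W


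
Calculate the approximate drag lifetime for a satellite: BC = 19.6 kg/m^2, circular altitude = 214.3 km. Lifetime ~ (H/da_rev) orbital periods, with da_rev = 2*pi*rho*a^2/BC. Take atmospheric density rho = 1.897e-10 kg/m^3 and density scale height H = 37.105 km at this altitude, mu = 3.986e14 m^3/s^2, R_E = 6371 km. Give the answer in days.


a = R_E + alt = 6585.3000 km = 6.5853e+06 m
da_rev = 2*pi*rho*a^2/BC = 2*pi*1.897e-10*(6.5853e+06)^2/19.6 = 2637.195080 m per revolution
N = H/da_rev = 37105.0000 m / 2637.195080 m = 14.0699 revolutions
P = 2*pi*sqrt(a^3/mu) = 5318.3213 s
lifetime = N*P = 14.0699 * 5318.3213 = 74828.1050 s = 0.866066 days

0.8661 days


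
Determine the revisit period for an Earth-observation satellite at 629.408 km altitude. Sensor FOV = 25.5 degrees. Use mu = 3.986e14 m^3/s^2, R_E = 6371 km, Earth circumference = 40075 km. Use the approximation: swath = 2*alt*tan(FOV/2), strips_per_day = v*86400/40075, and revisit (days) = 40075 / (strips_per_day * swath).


swath = 2*629.408*tan(0.2225295) = 284.8410 km
v = sqrt(mu/r) = 7545.8292 m/s = 7.5458 km/s
strips/day = v*86400/40075 = 7.5458*86400/40075 = 16.2685
coverage/day = strips * swath = 16.2685 * 284.8410 = 4633.9320 km
revisit = 40075 / 4633.9320 = 8.6482 days

8.6482 days


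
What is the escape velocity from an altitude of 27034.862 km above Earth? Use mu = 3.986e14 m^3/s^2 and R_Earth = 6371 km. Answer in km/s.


r = 6371.0 + 27034.862 = 33405.8620 km = 3.3405862e+07 m
v_esc = sqrt(2*mu/r) = sqrt(2*3.986e14 / 3.3405862e+07)
v_esc = 4885.0870 m/s = 4.8851 km/s

4.8851 km/s


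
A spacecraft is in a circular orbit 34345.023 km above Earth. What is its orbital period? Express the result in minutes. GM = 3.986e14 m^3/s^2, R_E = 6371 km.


r = 40716.0230 km = 4.0716023e+07 m
T = 2*pi*sqrt(r^3/mu) = 2*pi*sqrt(6.74988e+22 / 3.986e14)
T = 81763.4574 s = 1362.7243 min

1362.7243 minutes


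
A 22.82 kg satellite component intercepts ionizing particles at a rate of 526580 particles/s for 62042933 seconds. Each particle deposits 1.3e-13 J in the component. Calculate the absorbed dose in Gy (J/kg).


Total energy deposited = rate * time * E_per
  = 526580 * 62042933 * 1.3e-13 = 4.2472 J
Dose = E_total / mass = 4.2472 / 22.82
Dose = 0.1861163 Gy

0.1861 Gy


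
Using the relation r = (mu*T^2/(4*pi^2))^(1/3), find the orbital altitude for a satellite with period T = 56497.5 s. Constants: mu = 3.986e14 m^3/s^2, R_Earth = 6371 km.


T = 56497.5 s
r = (mu*T^2/(4*pi^2))^(1/3) = (3.986e14 * 56497.5^2 / (4*pi^2))^(1/3)
r = 3.1823309e+07 m = 31823.3093 km
alt = r - R_E = 31823.3093 - 6371 = 25452.3093 km

25452.3093 km


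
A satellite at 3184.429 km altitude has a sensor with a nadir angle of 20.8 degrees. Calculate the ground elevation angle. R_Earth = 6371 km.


r = R_E + alt = 9555.4290 km
Law of sines in the satellite / Earth-center / ground-point triangle:
  sin(nadir)/R_E = sin(90 + el)/r  =>  cos(el) = (r/R_E)*sin(nadir)
cos(el) = (9555.4290 / 6371.0000) * sin(20.8 deg) = 0.5326007
el = arccos(0.5326007) = 57.8187 deg
(Earth-central angle = 90 - nadir - el = 11.3813 deg)

57.8187 degrees


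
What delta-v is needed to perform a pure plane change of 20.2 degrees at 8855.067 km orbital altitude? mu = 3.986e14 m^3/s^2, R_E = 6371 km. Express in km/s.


r = 15226.0670 km = 1.5226067e+07 m
V = sqrt(mu/r) = 5116.5212 m/s
di = 20.2 deg = 0.3525565 rad
dV = 2*V*sin(di/2) = 2*5116.5212*sin(0.1762783)
dV = 1794.5351 m/s = 1.7945 km/s

1.7945 km/s


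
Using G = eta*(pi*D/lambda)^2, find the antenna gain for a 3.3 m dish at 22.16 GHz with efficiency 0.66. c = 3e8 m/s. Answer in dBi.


lambda = c/f = 3e8 / 2.216e+10 = 0.01353791 m
G = eta*(pi*D/lambda)^2 = 0.66*(pi*3.3/0.01353791)^2
G = 387051.3293 (linear)
G = 10*log10(387051.3293) = 55.8777 dBi

55.8777 dBi


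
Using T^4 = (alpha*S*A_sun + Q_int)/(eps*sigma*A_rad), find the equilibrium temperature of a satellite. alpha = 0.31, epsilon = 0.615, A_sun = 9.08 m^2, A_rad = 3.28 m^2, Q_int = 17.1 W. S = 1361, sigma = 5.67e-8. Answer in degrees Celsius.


Numerator = alpha*S*A_sun + Q_int = 0.31*1361*9.08 + 17.1 = 3848.0428 W
Denominator = eps*sigma*A_rad = 0.615*5.67e-8*3.28 = 1.1437524e-07 W/K^4
T^4 = 3.3644019e+10 K^4
T = 428.2792 K = 155.1292 C

155.1292 degrees Celsius


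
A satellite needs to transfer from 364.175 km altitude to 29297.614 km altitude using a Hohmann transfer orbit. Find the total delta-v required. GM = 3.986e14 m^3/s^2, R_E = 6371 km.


r1 = 6735.1750 km = 6.735175e+06 m
r2 = 35668.6140 km = 3.5668614e+07 m
dv1 = sqrt(mu/r1)*(sqrt(2*r2/(r1+r2)) - 1) = 2285.1761 m/s
dv2 = sqrt(mu/r2)*(1 - sqrt(2*r1/(r1+r2))) = 1458.7788 m/s
total dv = |dv1| + |dv2| = 2285.1761 + 1458.7788 = 3743.9549 m/s = 3.7440 km/s

3.7440 km/s


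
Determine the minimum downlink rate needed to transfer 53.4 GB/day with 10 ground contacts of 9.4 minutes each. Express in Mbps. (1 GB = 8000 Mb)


total contact time = 10 * 9.4 * 60 = 5640.0000 s
data = 53.4 GB = 427200.0000 Mb
rate = 427200.0000 / 5640.0000 = 75.7447 Mbps

75.7447 Mbps


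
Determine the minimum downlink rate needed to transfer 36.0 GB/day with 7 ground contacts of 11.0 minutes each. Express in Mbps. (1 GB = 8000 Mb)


total contact time = 7 * 11.0 * 60 = 4620.0000 s
data = 36.0 GB = 288000.0000 Mb
rate = 288000.0000 / 4620.0000 = 62.3377 Mbps

62.3377 Mbps


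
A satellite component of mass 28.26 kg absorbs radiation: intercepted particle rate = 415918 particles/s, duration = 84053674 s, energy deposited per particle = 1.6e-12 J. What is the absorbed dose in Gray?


Total energy deposited = rate * time * E_per
  = 415918 * 84053674 * 1.6e-12 = 55.9351 J
Dose = E_total / mass = 55.9351 / 28.26
Dose = 1.9793 Gy

1.9793 Gy


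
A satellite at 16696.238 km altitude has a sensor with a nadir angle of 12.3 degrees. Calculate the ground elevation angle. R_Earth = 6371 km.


r = R_E + alt = 23067.2380 km
Law of sines in the satellite / Earth-center / ground-point triangle:
  sin(nadir)/R_E = sin(90 + el)/r  =>  cos(el) = (r/R_E)*sin(nadir)
cos(el) = (23067.2380 / 6371.0000) * sin(12.3 deg) = 0.771311
el = arccos(0.771311) = 39.5282 deg
(Earth-central angle = 90 - nadir - el = 38.1718 deg)

39.5282 degrees


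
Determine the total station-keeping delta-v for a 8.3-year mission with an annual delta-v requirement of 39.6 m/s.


dV = rate * years = 39.6 * 8.3
dV = 328.6800 m/s

328.6800 m/s


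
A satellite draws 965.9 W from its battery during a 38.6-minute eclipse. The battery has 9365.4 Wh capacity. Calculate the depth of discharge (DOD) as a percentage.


E_used = P * t / 60 = 965.9 * 38.6 / 60 = 621.3957 Wh
DOD = E_used / E_total * 100 = 621.3957 / 9365.4 * 100
DOD = 6.6350 %

6.6350 %


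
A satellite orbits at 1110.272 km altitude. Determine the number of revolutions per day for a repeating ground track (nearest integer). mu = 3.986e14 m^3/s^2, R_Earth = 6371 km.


r = 7.481272e+06 m
T = 2*pi*sqrt(r^3/mu) = 6439.8298 s = 107.3305 min
revs/day = 1440 / 107.3305 = 13.4165
Rounded: 13 revolutions per day

13 revolutions per day


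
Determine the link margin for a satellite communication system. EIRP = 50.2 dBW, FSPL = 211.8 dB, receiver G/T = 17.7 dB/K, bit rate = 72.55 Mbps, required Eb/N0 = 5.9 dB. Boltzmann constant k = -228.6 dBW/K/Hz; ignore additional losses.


C/N0 = EIRP - FSPL + G/T - k = 50.2 - 211.8 + 17.7 - (-228.6)
C/N0 = 84.7000 dB-Hz
R_b = 72.55 Mbps = 7.255e+07 bps -> 10*log10(R_b) = 78.6064 dB-Hz
Eb/N0 = C/N0 - 10*log10(R_b) = 84.7000 - 78.6064 = 6.0936 dB
Margin = Eb/N0 - Eb/N0_req = 6.0936 - 5.9 = 0.1936258 dB (link closes)

0.1936 dB


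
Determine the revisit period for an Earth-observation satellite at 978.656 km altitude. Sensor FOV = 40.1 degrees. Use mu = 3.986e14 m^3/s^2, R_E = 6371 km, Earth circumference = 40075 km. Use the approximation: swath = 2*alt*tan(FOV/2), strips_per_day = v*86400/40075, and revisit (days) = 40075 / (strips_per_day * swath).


swath = 2*978.656*tan(0.3499385) = 714.3383 km
v = sqrt(mu/r) = 7364.3622 m/s = 7.3644 km/s
strips/day = v*86400/40075 = 7.3644*86400/40075 = 15.8773
coverage/day = strips * swath = 15.8773 * 714.3383 = 11341.7292 km
revisit = 40075 / 11341.7292 = 3.5334 days

3.5334 days


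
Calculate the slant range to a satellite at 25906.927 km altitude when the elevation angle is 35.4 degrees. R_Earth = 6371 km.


h = 25906.927 km, el = 35.4 deg
d = -R_E*sin(el) + sqrt((R_E*sin(el))^2 + 2*R_E*h + h^2)
d = -6371.0000*sin(0.6178466) + sqrt((6371.0000*0.5792812)^2 + 2*6371.0000*25906.927 + 25906.927^2)
d = 28166.8236 km

28166.8236 km


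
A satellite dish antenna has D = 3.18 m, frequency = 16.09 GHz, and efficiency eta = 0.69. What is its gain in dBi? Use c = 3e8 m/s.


lambda = c/f = 3e8 / 1.609e+10 = 0.01864512 m
G = eta*(pi*D/lambda)^2 = 0.69*(pi*3.18/0.01864512)^2
G = 198094.6082 (linear)
G = 10*log10(198094.6082) = 52.9687 dBi

52.9687 dBi


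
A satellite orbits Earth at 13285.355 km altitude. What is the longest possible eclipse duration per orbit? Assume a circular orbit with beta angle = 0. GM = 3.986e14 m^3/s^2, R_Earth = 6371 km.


r = 19656.3550 km
T = 457.1034 min
Eclipse fraction = arcsin(R_E/r)/pi = arcsin(6371.0000/19656.3550)/pi
= arcsin(0.3241191)/pi = 0.1050679
Eclipse duration = 0.1050679 * 457.1034 = 48.0269 min

48.0269 minutes


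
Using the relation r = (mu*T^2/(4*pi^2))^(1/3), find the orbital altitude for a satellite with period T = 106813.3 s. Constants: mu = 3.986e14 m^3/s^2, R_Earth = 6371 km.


T = 106813.3 s
r = (mu*T^2/(4*pi^2))^(1/3) = (3.986e14 * 106813.3^2 / (4*pi^2))^(1/3)
r = 4.865671e+07 m = 48656.7101 km
alt = r - R_E = 48656.7101 - 6371 = 42285.7101 km

42285.7101 km


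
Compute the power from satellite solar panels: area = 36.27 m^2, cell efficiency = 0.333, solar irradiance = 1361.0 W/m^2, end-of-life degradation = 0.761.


P = area * eta * S * degradation
P = 36.27 * 0.333 * 1361.0 * 0.761
P = 12509.3450 W

12509.3450 W


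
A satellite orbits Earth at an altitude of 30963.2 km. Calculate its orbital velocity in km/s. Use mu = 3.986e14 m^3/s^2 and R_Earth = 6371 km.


r = R_E + alt = 6371.0 + 30963.2 = 37334.2000 km = 3.73342e+07 m
v = sqrt(mu/r) = sqrt(3.986e14 / 3.73342e+07) = 3267.4972 m/s = 3.2675 km/s

3.2675 km/s


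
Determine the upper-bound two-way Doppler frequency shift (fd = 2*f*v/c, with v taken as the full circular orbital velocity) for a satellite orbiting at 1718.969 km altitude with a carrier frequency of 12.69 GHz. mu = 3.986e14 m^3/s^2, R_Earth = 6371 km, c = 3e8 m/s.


r = 8.089969e+06 m
v = sqrt(mu/r) = 7019.3229 m/s (worst-case radial velocity)
f = 12.69 GHz = 1.269e+10 Hz
fd = 2*f*v/c = 2*1.269e+10*7019.3229/3.0e+08
fd = 593834.7137 Hz

593834.7137 Hz


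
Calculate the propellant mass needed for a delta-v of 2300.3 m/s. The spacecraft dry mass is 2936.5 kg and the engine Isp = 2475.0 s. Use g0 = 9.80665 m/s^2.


ve = Isp * g0 = 2475.0 * 9.80665 = 24271.458750 m/s
mass ratio = exp(dv/ve) = exp(2300.3/24271.458750) = 1.09941021
m_prop = m_dry * (mr - 1) = 2936.5 * (1.09941021 - 1)
m_prop = 291.9181 kg

291.9181 kg


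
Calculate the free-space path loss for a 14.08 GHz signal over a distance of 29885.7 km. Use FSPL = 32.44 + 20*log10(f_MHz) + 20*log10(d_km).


f = 14.08 GHz = 14080.0000 MHz
d = 29885.7 km
FSPL = 32.44 + 20*log10(14080.0000) + 20*log10(29885.7)
FSPL = 32.44 + 82.9721 + 89.5093
FSPL = 204.9213 dB

204.9213 dB


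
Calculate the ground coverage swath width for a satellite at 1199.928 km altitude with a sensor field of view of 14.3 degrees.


FOV = 14.3 deg = 0.2495821 rad
swath = 2 * alt * tan(FOV/2) = 2 * 1199.928 * tan(0.124791)
swath = 2 * 1199.928 * 0.1254429
swath = 301.0449 km

301.0449 km


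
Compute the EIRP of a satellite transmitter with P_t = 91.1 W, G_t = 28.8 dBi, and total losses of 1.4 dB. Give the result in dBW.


Pt = 91.1 W = 19.5952 dBW
EIRP = Pt_dBW + Gt - losses = 19.5952 + 28.8 - 1.4 = 46.9952 dBW

46.9952 dBW


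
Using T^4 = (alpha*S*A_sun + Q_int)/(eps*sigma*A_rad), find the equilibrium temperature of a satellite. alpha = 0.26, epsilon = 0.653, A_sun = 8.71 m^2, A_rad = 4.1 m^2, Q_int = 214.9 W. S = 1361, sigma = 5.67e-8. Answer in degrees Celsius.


Numerator = alpha*S*A_sun + Q_int = 0.26*1361*8.71 + 214.9 = 3297.0206 W
Denominator = eps*sigma*A_rad = 0.653*5.67e-8*4.1 = 1.5180291e-07 W/K^4
T^4 = 2.1719087e+10 K^4
T = 383.8932 K = 110.7432 C

110.7432 degrees Celsius


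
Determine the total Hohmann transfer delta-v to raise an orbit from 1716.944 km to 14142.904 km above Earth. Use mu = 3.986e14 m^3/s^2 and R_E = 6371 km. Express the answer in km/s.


r1 = 8087.9440 km = 8.087944e+06 m
r2 = 20513.9040 km = 2.0513904e+07 m
dv1 = sqrt(mu/r1)*(sqrt(2*r2/(r1+r2)) - 1) = 1387.7789 m/s
dv2 = sqrt(mu/r2)*(1 - sqrt(2*r1/(r1+r2))) = 1093.0449 m/s
total dv = |dv1| + |dv2| = 1387.7789 + 1093.0449 = 2480.8238 m/s = 2.4808 km/s

2.4808 km/s


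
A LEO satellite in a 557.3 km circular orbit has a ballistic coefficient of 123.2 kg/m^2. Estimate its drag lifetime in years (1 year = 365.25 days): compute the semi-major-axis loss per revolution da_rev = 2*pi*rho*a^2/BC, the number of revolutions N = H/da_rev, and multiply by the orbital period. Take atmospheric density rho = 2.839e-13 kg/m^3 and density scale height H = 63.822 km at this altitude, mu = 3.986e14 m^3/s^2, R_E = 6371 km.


a = R_E + alt = 6928.3000 km = 6.9283e+06 m
da_rev = 2*pi*rho*a^2/BC = 2*pi*2.839e-13*(6.9283e+06)^2/123.2 = 0.695004989 m per revolution
N = H/da_rev = 63822.0000 m / 0.695004989 m = 91829.5566 revolutions
P = 2*pi*sqrt(a^3/mu) = 5739.1985 s
lifetime = N*P = 91829.5566 * 5739.1985 = 5.2702806e+08 s = 6099.8618 days
years = 6099.8618 / 365.25 = 16.7005 years

16.7005 years


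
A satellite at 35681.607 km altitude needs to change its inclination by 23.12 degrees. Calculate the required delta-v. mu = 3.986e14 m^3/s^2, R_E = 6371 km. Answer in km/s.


r = 42052.6070 km = 4.2052607e+07 m
V = sqrt(mu/r) = 3078.7341 m/s
di = 23.12 deg = 0.4035201 rad
dV = 2*V*sin(di/2) = 2*3078.7341*sin(0.2017601)
dV = 1233.9197 m/s = 1.2339 km/s

1.2339 km/s


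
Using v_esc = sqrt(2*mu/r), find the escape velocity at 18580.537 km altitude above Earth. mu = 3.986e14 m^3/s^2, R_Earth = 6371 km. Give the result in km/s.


r = 6371.0 + 18580.537 = 24951.5370 km = 2.4951537e+07 m
v_esc = sqrt(2*mu/r) = sqrt(2*3.986e14 / 2.4951537e+07)
v_esc = 5652.4274 m/s = 5.6524 km/s

5.6524 km/s


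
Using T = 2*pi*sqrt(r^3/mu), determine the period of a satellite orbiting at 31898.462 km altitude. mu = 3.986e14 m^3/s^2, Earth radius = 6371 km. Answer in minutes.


r = 38269.4620 km = 3.8269462e+07 m
T = 2*pi*sqrt(r^3/mu) = 2*pi*sqrt(5.6047606e+22 / 3.986e14)
T = 74505.7441 s = 1241.7624 min

1241.7624 minutes


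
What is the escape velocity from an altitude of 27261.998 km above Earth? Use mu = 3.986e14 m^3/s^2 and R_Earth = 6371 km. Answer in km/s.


r = 6371.0 + 27261.998 = 33632.9980 km = 3.3632998e+07 m
v_esc = sqrt(2*mu/r) = sqrt(2*3.986e14 / 3.3632998e+07)
v_esc = 4868.5637 m/s = 4.8686 km/s

4.8686 km/s


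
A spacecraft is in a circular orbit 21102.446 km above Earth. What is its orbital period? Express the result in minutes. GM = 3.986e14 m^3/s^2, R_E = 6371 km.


r = 27473.4460 km = 2.7473446e+07 m
T = 2*pi*sqrt(r^3/mu) = 2*pi*sqrt(2.0736689e+22 / 3.986e14)
T = 45319.0634 s = 755.3177 min

755.3177 minutes


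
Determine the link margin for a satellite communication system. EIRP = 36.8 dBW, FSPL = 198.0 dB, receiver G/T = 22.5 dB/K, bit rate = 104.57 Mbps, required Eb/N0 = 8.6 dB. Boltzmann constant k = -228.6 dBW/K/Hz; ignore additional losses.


C/N0 = EIRP - FSPL + G/T - k = 36.8 - 198.0 + 22.5 - (-228.6)
C/N0 = 89.9000 dB-Hz
R_b = 104.57 Mbps = 1.0457e+08 bps -> 10*log10(R_b) = 80.1941 dB-Hz
Eb/N0 = C/N0 - 10*log10(R_b) = 89.9000 - 80.1941 = 9.7059 dB
Margin = Eb/N0 - Eb/N0_req = 9.7059 - 8.6 = 1.1059 dB (link closes)

1.1059 dB


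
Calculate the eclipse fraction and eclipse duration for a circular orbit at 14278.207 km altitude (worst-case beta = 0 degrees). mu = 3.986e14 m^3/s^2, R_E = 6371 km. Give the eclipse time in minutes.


r = 20649.2070 km
T = 492.1699 min
Eclipse fraction = arcsin(R_E/r)/pi = arcsin(6371.0000/20649.2070)/pi
= arcsin(0.3085349)/pi = 0.09983864
Eclipse duration = 0.09983864 * 492.1699 = 49.1376 min

49.1376 minutes


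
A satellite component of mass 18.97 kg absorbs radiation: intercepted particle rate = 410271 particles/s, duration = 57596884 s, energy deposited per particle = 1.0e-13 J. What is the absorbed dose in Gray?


Total energy deposited = rate * time * E_per
  = 410271 * 57596884 * 1.0e-13 = 2.3630 J
Dose = E_total / mass = 2.3630 / 18.97
Dose = 0.1245668 Gy

0.1246 Gy


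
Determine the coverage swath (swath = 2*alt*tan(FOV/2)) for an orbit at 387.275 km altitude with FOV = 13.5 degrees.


FOV = 13.5 deg = 0.2356194 rad
swath = 2 * alt * tan(FOV/2) = 2 * 387.275 * tan(0.1178097)
swath = 2 * 387.275 * 0.1183578
swath = 91.6740 km

91.6740 km


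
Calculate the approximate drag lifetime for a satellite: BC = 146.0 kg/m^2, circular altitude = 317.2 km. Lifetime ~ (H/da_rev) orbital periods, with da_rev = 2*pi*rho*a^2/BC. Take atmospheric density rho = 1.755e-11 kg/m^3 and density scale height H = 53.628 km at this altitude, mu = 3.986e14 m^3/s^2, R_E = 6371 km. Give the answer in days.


a = R_E + alt = 6688.2000 km = 6.6882e+06 m
da_rev = 2*pi*rho*a^2/BC = 2*pi*1.755e-11*(6.6882e+06)^2/146.0 = 33.784900 m per revolution
N = H/da_rev = 53628.0000 m / 33.784900 m = 1587.3364 revolutions
P = 2*pi*sqrt(a^3/mu) = 5443.4608 s
lifetime = N*P = 1587.3364 * 5443.4608 = 8.6406032e+06 s = 100.0070 days

100.0070 days


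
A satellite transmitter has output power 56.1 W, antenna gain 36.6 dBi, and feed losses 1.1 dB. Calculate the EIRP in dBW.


Pt = 56.1 W = 17.4896 dBW
EIRP = Pt_dBW + Gt - losses = 17.4896 + 36.6 - 1.1 = 52.9896 dBW

52.9896 dBW


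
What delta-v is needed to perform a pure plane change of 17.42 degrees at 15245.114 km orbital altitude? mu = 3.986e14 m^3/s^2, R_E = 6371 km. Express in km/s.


r = 21616.1140 km = 2.1616114e+07 m
V = sqrt(mu/r) = 4294.1760 m/s
di = 17.42 deg = 0.3040364 rad
dV = 2*V*sin(di/2) = 2*4294.1760*sin(0.1520182)
dV = 1300.5628 m/s = 1.3006 km/s

1.3006 km/s


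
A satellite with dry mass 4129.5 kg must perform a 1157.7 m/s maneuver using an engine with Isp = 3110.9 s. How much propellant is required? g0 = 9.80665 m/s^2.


ve = Isp * g0 = 3110.9 * 9.80665 = 30507.507485 m/s
mass ratio = exp(dv/ve) = exp(1157.7/30507.507485) = 1.03867726
m_prop = m_dry * (mr - 1) = 4129.5 * (1.03867726 - 1)
m_prop = 159.7177 kg

159.7177 kg


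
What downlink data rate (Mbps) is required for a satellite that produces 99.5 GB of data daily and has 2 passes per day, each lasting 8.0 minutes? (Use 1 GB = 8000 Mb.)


total contact time = 2 * 8.0 * 60 = 960.0000 s
data = 99.5 GB = 796000.0000 Mb
rate = 796000.0000 / 960.0000 = 829.1667 Mbps

829.1667 Mbps


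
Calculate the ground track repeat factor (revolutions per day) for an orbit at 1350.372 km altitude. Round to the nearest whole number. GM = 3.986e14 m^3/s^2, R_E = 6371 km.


r = 7.721372e+06 m
T = 2*pi*sqrt(r^3/mu) = 6752.3188 s = 112.5386 min
revs/day = 1440 / 112.5386 = 12.7956
Rounded: 13 revolutions per day

13 revolutions per day


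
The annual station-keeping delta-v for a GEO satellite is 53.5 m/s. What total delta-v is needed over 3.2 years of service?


dV = rate * years = 53.5 * 3.2
dV = 171.2000 m/s

171.2000 m/s


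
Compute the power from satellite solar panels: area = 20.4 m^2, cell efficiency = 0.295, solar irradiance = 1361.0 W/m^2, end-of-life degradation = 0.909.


P = area * eta * S * degradation
P = 20.4 * 0.295 * 1361.0 * 0.909
P = 7445.1627 W

7445.1627 W


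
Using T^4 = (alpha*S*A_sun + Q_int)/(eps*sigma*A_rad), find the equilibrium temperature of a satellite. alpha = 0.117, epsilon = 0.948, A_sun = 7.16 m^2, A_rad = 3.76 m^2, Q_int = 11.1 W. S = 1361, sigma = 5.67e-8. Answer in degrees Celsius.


Numerator = alpha*S*A_sun + Q_int = 0.117*1361*7.16 + 11.1 = 1151.2369 W
Denominator = eps*sigma*A_rad = 0.948*5.67e-8*3.76 = 2.0210602e-07 W/K^4
T^4 = 5.6962031e+09 K^4
T = 274.7239 K = 1.5739 C

1.5739 degrees Celsius


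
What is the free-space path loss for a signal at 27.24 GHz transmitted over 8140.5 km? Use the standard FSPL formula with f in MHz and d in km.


f = 27.24 GHz = 27240.0000 MHz
d = 8140.5 km
FSPL = 32.44 + 20*log10(27240.0000) + 20*log10(8140.5)
FSPL = 32.44 + 88.7041 + 78.2130
FSPL = 199.3572 dB

199.3572 dB


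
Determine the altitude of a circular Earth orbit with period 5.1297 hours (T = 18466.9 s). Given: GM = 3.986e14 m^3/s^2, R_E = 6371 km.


T = 18466.9 s
r = (mu*T^2/(4*pi^2))^(1/3) = (3.986e14 * 18466.9^2 / (4*pi^2))^(1/3)
r = 1.5100402e+07 m = 15100.4023 km
alt = r - R_E = 15100.4023 - 6371 = 8729.4023 km

8729.4023 km


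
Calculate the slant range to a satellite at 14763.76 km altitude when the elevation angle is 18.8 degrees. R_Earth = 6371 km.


h = 14763.76 km, el = 18.8 deg
d = -R_E*sin(el) + sqrt((R_E*sin(el))^2 + 2*R_E*h + h^2)
d = -6371.0000*sin(0.3281219) + sqrt((6371.0000*0.3222657)^2 + 2*6371.0000*14763.76 + 14763.76^2)
d = 18202.8045 km

18202.8045 km


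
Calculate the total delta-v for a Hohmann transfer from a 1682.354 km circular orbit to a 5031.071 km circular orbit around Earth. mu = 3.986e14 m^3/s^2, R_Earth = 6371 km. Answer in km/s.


r1 = 8053.3540 km = 8.053354e+06 m
r2 = 11402.0710 km = 1.1402071e+07 m
dv1 = sqrt(mu/r1)*(sqrt(2*r2/(r1+r2)) - 1) = 581.4368 m/s
dv2 = sqrt(mu/r2)*(1 - sqrt(2*r1/(r1+r2))) = 532.8549 m/s
total dv = |dv1| + |dv2| = 581.4368 + 532.8549 = 1114.2917 m/s = 1.1143 km/s

1.1143 km/s


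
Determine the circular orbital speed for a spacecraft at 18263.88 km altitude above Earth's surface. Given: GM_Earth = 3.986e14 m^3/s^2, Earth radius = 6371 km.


r = R_E + alt = 6371.0 + 18263.88 = 24634.8800 km = 2.463488e+07 m
v = sqrt(mu/r) = sqrt(3.986e14 / 2.463488e+07) = 4022.4756 m/s = 4.0225 km/s

4.0225 km/s


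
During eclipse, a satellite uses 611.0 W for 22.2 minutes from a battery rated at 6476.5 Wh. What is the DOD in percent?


E_used = P * t / 60 = 611.0 * 22.2 / 60 = 226.0700 Wh
DOD = E_used / E_total * 100 = 226.0700 / 6476.5 * 100
DOD = 3.4906 %

3.4906 %


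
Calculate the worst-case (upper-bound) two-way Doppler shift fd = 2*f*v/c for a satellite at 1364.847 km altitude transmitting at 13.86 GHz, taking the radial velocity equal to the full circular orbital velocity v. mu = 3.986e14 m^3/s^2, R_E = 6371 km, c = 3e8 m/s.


r = 7.735847e+06 m
v = sqrt(mu/r) = 7178.1861 m/s (worst-case radial velocity)
f = 13.86 GHz = 1.386e+10 Hz
fd = 2*f*v/c = 2*1.386e+10*7178.1861/3.0e+08
fd = 663264.3923 Hz

663264.3923 Hz


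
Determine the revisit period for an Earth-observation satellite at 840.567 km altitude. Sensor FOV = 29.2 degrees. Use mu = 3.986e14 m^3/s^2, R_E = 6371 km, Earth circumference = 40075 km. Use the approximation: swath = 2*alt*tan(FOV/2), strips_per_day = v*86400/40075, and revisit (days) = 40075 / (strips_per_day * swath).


swath = 2*840.567*tan(0.2548181) = 437.9026 km
v = sqrt(mu/r) = 7434.5353 m/s = 7.4345 km/s
strips/day = v*86400/40075 = 7.4345*86400/40075 = 16.0285
coverage/day = strips * swath = 16.0285 * 437.9026 = 7018.9406 km
revisit = 40075 / 7018.9406 = 5.7096 days

5.7096 days


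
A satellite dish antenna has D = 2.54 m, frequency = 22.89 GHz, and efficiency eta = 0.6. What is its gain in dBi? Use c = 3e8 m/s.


lambda = c/f = 3e8 / 2.289e+10 = 0.01310616 m
G = eta*(pi*D/lambda)^2 = 0.6*(pi*2.54/0.01310616)^2
G = 222416.7574 (linear)
G = 10*log10(222416.7574) = 53.4717 dBi

53.4717 dBi


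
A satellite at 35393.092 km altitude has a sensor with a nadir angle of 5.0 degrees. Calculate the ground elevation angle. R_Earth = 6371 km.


r = R_E + alt = 41764.0920 km
Law of sines in the satellite / Earth-center / ground-point triangle:
  sin(nadir)/R_E = sin(90 + el)/r  =>  cos(el) = (r/R_E)*sin(nadir)
cos(el) = (41764.0920 / 6371.0000) * sin(5.0 deg) = 0.5713358
el = arccos(0.5713358) = 55.1566 deg
(Earth-central angle = 90 - nadir - el = 29.8434 deg)

55.1566 degrees


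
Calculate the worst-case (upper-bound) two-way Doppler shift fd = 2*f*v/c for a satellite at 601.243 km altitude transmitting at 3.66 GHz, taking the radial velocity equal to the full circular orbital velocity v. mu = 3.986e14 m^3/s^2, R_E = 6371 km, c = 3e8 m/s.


r = 6.972243e+06 m
v = sqrt(mu/r) = 7561.0549 m/s (worst-case radial velocity)
f = 3.66 GHz = 3.66e+09 Hz
fd = 2*f*v/c = 2*3.66e+09*7561.0549/3.0e+08
fd = 184489.7388 Hz

184489.7388 Hz


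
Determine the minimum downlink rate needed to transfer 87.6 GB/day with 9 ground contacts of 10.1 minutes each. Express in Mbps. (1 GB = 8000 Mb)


total contact time = 9 * 10.1 * 60 = 5454.0000 s
data = 87.6 GB = 700800.0000 Mb
rate = 700800.0000 / 5454.0000 = 128.4928 Mbps

128.4928 Mbps


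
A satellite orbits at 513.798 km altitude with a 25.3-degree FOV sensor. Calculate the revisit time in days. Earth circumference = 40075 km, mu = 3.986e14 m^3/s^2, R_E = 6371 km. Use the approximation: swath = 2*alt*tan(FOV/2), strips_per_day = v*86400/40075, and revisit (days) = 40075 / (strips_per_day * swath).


swath = 2*513.798*tan(0.2207842) = 230.6367 km
v = sqrt(mu/r) = 7608.9205 m/s = 7.6089 km/s
strips/day = v*86400/40075 = 7.6089*86400/40075 = 16.4045
coverage/day = strips * swath = 16.4045 * 230.6367 = 3783.4813 km
revisit = 40075 / 3783.4813 = 10.5921 days

10.5921 days


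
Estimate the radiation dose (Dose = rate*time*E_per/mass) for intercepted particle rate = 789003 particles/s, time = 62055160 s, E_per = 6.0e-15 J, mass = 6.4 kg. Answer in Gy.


Total energy deposited = rate * time * E_per
  = 789003 * 62055160 * 6.0e-15 = 0.2937702 J
Dose = E_total / mass = 0.2937702 / 6.4
Dose = 0.0459016 Gy

0.0459 Gy


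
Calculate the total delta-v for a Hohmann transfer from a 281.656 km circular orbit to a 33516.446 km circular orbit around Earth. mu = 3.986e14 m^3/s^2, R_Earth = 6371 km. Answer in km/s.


r1 = 6652.6560 km = 6.652656e+06 m
r2 = 39887.4460 km = 3.9887446e+07 m
dv1 = sqrt(mu/r1)*(sqrt(2*r2/(r1+r2)) - 1) = 2393.6880 m/s
dv2 = sqrt(mu/r2)*(1 - sqrt(2*r1/(r1+r2))) = 1470.9455 m/s
total dv = |dv1| + |dv2| = 2393.6880 + 1470.9455 = 3864.6336 m/s = 3.8646 km/s

3.8646 km/s
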